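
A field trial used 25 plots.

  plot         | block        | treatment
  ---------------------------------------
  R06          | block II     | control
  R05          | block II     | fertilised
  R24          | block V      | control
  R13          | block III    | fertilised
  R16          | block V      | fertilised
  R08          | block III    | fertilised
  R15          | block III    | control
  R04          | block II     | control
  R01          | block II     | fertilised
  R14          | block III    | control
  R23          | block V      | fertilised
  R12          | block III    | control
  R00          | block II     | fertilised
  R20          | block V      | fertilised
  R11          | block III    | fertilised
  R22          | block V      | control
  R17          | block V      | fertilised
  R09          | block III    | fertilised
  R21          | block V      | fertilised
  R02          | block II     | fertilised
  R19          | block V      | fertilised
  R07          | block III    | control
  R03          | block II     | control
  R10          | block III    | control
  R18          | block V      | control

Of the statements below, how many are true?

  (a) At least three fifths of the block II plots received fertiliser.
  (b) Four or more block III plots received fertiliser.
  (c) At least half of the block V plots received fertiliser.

(a) block II: |A| = 7, |A ∩ B| = 4; needs |A ∩ B| / |A| ≥ 3/5 — false.
(b) block III: |A| = 9, |A ∩ B| = 4; needs |A ∩ B| ≥ 4 — true.
(c) block V: |A| = 9, |A ∩ B| = 6; needs |A ∩ B| ≥ |A ∖ B| — true.

2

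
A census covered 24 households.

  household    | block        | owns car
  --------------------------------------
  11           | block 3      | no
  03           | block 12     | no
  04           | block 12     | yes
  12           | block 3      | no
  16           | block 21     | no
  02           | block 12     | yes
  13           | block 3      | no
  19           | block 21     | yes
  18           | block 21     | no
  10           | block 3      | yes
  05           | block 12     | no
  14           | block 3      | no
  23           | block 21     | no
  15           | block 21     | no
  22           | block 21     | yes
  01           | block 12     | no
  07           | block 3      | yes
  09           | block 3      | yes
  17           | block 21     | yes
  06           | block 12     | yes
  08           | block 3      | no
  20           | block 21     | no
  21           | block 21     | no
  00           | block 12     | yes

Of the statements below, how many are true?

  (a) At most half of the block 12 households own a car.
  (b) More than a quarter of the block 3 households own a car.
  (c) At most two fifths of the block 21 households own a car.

(a) block 12: |A| = 7, |A ∩ B| = 4; needs |A ∩ B| ≤ |A ∖ B| — false.
(b) block 3: |A| = 8, |A ∩ B| = 3; needs |A ∩ B| / |A| > 1/4 — true.
(c) block 21: |A| = 9, |A ∩ B| = 3; needs |A ∩ B| / |A| ≤ 2/5 — true.

2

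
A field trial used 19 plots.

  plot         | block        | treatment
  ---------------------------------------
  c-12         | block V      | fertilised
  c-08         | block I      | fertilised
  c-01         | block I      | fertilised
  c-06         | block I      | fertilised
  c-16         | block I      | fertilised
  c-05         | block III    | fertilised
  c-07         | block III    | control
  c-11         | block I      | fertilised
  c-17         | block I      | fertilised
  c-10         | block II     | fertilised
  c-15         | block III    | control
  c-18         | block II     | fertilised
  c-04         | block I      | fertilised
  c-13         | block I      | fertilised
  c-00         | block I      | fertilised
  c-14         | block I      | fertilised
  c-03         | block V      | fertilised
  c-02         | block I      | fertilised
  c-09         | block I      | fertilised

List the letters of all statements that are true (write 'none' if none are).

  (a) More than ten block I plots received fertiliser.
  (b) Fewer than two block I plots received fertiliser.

|A| = 12, |A ∩ B| = 12, |A ∖ B| = 0.
(a) |A ∩ B| > 10: holds.
(b) |A ∩ B| < 2: fails.

(a)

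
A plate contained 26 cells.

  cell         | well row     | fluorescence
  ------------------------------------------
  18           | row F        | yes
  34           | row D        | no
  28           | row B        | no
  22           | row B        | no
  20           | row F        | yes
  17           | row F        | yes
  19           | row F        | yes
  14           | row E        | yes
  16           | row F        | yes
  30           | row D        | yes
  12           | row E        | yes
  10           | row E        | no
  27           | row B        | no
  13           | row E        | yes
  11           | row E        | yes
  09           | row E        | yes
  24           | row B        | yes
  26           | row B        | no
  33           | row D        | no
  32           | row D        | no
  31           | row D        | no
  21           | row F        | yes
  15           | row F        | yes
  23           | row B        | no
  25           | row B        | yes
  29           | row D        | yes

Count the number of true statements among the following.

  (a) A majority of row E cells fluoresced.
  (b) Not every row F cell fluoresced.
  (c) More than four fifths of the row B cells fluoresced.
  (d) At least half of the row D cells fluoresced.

(a) row E: |A| = 6, |A ∩ B| = 5; needs |A ∩ B| > |A ∖ B| — true.
(b) row F: |A| = 7, |A ∩ B| = 7; needs A ⊄ B (|A ∖ B| ≥ 1) — false.
(c) row B: |A| = 7, |A ∩ B| = 2; needs |A ∩ B| / |A| > 4/5 — false.
(d) row D: |A| = 6, |A ∩ B| = 2; needs |A ∩ B| ≥ |A ∖ B| — false.

1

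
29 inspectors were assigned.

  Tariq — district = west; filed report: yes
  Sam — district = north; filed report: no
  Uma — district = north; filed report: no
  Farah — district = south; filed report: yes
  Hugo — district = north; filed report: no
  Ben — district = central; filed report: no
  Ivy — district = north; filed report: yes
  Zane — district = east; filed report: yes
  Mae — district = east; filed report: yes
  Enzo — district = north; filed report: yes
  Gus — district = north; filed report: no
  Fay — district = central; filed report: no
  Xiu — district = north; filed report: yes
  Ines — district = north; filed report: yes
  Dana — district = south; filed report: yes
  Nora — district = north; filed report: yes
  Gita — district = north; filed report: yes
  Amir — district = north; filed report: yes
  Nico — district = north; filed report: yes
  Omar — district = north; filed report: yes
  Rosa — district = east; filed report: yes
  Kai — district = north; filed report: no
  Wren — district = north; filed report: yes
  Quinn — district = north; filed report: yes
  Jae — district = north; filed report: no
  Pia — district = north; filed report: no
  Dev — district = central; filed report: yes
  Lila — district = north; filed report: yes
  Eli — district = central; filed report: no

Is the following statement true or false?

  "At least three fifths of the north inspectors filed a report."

'At least three fifths of the north inspectors filed a report' holds iff |A ∩ B| / |A| ≥ 3/5.
|A| = 19, |A ∩ B| = 12, |A ∖ B| = 7.
|A ∩ B|/|A| = 12/19, so the statement is true.

True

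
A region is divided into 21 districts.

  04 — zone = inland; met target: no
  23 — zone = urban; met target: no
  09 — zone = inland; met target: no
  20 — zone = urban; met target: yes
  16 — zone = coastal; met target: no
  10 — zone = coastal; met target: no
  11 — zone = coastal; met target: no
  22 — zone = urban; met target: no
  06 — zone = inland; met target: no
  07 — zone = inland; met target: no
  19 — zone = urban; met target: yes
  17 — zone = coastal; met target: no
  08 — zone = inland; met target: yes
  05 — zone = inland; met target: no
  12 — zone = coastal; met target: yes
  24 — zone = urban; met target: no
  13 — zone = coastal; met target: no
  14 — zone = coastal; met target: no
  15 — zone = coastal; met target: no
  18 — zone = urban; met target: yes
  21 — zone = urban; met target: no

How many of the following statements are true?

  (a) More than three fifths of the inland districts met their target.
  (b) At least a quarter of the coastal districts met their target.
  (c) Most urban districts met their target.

0

(a) inland: |A| = 6, |A ∩ B| = 1; needs |A ∩ B| / |A| > 3/5 — false.
(b) coastal: |A| = 8, |A ∩ B| = 1; needs |A ∩ B| / |A| ≥ 1/4 — false.
(c) urban: |A| = 7, |A ∩ B| = 3; needs |A ∩ B| > |A ∖ B| — false.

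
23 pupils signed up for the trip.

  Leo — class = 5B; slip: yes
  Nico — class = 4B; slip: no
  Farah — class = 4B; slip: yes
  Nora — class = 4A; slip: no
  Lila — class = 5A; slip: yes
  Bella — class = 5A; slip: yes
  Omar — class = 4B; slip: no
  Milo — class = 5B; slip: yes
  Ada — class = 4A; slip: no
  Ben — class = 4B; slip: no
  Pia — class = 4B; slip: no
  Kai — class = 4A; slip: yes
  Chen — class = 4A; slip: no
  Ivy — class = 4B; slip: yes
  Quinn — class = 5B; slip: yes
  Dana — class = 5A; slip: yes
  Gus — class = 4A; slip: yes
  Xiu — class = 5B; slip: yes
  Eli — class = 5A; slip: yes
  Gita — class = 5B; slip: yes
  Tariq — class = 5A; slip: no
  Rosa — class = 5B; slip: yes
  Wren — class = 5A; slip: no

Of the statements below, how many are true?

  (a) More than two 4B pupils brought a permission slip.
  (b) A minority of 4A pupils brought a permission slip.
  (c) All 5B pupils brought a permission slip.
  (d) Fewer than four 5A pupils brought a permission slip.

(a) 4B: |A| = 6, |A ∩ B| = 2; needs |A ∩ B| > 2 — false.
(b) 4A: |A| = 5, |A ∩ B| = 2; needs |A ∩ B| < |A ∖ B| — true.
(c) 5B: |A| = 6, |A ∩ B| = 6; needs A ⊆ B, i.e. every element of A is in B (|A ∖ B| = 0) — true.
(d) 5A: |A| = 6, |A ∩ B| = 4; needs |A ∩ B| < 4 — false.

2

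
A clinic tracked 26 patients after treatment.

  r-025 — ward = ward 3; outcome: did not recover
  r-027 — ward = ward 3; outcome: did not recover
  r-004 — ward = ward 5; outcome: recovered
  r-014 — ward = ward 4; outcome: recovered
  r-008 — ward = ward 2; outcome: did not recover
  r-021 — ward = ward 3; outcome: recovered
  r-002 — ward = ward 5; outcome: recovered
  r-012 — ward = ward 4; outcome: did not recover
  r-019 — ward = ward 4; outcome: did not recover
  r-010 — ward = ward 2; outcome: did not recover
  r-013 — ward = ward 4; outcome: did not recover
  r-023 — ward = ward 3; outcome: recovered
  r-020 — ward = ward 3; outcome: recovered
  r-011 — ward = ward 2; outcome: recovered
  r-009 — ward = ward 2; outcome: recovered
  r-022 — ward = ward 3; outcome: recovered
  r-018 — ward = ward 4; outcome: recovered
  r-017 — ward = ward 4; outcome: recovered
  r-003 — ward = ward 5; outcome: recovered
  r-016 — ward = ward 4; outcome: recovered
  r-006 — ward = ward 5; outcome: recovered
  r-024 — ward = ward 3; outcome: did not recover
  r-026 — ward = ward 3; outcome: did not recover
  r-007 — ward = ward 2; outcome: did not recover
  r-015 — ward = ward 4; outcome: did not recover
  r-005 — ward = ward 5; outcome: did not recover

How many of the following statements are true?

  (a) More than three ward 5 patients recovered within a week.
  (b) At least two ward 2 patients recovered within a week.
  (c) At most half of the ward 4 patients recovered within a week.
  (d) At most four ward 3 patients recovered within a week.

(a) ward 5: |A| = 5, |A ∩ B| = 4; needs |A ∩ B| > 3 — true.
(b) ward 2: |A| = 5, |A ∩ B| = 2; needs |A ∩ B| ≥ 2 — true.
(c) ward 4: |A| = 8, |A ∩ B| = 4; needs |A ∩ B| ≤ |A ∖ B| — true.
(d) ward 3: |A| = 8, |A ∩ B| = 4; needs |A ∩ B| ≤ 4 — true.

4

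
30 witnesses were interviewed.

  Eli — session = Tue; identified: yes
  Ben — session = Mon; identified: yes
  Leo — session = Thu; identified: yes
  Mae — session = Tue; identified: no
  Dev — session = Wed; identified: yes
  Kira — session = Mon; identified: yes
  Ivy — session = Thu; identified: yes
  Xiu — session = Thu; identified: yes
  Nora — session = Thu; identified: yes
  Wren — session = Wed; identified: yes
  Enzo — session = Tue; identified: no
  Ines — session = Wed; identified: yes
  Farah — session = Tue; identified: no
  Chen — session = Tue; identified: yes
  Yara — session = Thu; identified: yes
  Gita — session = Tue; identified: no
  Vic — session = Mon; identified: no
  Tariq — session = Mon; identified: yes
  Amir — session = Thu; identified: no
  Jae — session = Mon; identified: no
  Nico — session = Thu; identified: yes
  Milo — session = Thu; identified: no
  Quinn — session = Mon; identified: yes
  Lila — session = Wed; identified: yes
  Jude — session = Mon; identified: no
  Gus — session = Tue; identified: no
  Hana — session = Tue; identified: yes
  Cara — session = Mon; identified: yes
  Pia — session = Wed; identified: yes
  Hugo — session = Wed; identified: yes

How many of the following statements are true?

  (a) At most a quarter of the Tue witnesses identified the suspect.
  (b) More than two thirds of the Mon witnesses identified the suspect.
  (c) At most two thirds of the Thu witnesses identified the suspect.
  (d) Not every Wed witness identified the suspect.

0

(a) Tue: |A| = 8, |A ∩ B| = 3; needs |A ∩ B| / |A| ≤ 1/4 — false.
(b) Mon: |A| = 8, |A ∩ B| = 5; needs |A ∩ B| / |A| > 2/3 — false.
(c) Thu: |A| = 8, |A ∩ B| = 6; needs |A ∩ B| / |A| ≤ 2/3 — false.
(d) Wed: |A| = 6, |A ∩ B| = 6; needs A ⊄ B (|A ∖ B| ≥ 1) — false.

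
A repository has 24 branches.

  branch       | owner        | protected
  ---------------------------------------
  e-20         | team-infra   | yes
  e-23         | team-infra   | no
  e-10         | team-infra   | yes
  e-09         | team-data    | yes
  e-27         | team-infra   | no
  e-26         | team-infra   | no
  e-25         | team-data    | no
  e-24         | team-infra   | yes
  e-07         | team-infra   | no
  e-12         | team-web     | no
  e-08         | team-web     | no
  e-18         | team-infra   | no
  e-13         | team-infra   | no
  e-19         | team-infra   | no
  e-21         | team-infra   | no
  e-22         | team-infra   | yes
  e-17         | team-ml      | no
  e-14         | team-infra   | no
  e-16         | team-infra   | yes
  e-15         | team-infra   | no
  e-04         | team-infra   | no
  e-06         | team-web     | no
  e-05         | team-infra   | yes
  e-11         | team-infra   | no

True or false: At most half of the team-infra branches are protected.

Truth condition: |A ∩ B| ≤ |A ∖ B|.
|A| = 18, |A ∩ B| = 6, |A ∖ B| = 12.
6 < 12, so the statement is true.

True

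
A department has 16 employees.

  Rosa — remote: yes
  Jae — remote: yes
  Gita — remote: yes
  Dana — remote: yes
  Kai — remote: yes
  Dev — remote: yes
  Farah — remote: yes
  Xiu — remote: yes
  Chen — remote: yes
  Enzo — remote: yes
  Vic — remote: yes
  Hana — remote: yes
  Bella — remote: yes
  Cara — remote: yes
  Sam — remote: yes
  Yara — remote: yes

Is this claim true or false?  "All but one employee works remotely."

False

The determiner here denotes the relation: |A ∖ B| = 1.
|A| = 16, |A ∩ B| = 16, |A ∖ B| = 0.
|A ∖ B| = 0, so the statement is false.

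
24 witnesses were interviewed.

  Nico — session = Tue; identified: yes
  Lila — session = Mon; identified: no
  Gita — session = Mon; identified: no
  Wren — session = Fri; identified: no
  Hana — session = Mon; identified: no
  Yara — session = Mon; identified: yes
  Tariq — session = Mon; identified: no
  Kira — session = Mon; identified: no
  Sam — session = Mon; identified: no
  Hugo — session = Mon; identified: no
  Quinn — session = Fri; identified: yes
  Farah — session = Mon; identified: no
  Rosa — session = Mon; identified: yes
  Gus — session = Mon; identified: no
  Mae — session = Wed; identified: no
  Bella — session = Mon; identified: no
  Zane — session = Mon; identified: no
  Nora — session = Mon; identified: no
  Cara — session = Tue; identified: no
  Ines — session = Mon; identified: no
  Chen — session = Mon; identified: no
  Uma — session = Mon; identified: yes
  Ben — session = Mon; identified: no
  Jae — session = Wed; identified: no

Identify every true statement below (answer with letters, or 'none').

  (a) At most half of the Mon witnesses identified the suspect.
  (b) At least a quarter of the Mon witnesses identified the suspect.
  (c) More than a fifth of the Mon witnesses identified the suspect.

|A| = 18, |A ∩ B| = 3, |A ∖ B| = 15.
(a) |A ∩ B| ≤ |A ∖ B|: holds.
(b) |A ∩ B| / |A| ≥ 1/4: fails.
(c) |A ∩ B| / |A| > 1/5: fails.

(a)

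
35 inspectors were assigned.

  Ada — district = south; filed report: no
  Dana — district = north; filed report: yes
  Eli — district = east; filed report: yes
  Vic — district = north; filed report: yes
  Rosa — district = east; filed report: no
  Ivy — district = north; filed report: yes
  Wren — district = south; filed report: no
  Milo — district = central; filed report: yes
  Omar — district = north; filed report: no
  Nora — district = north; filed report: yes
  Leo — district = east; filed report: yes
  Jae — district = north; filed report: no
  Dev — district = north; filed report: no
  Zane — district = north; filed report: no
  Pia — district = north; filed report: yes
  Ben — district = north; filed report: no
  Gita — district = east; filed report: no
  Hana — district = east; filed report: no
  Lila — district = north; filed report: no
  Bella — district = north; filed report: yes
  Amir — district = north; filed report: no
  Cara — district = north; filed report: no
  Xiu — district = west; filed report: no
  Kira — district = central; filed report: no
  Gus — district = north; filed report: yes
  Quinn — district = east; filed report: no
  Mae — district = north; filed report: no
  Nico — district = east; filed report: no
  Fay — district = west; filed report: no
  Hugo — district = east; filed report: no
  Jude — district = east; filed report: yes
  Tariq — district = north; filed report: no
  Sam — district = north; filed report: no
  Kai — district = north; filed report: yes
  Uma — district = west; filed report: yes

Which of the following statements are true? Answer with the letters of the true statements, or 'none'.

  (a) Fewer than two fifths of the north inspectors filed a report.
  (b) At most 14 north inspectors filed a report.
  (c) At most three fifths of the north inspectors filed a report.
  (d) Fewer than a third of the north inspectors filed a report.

(b), (c)

|A| = 19, |A ∩ B| = 8, |A ∖ B| = 11.
(a) |A ∩ B| / |A| < 2/5: fails.
(b) |A ∩ B| ≤ 14: holds.
(c) |A ∩ B| / |A| ≤ 3/5: holds.
(d) |A ∩ B| / |A| < 1/3: fails.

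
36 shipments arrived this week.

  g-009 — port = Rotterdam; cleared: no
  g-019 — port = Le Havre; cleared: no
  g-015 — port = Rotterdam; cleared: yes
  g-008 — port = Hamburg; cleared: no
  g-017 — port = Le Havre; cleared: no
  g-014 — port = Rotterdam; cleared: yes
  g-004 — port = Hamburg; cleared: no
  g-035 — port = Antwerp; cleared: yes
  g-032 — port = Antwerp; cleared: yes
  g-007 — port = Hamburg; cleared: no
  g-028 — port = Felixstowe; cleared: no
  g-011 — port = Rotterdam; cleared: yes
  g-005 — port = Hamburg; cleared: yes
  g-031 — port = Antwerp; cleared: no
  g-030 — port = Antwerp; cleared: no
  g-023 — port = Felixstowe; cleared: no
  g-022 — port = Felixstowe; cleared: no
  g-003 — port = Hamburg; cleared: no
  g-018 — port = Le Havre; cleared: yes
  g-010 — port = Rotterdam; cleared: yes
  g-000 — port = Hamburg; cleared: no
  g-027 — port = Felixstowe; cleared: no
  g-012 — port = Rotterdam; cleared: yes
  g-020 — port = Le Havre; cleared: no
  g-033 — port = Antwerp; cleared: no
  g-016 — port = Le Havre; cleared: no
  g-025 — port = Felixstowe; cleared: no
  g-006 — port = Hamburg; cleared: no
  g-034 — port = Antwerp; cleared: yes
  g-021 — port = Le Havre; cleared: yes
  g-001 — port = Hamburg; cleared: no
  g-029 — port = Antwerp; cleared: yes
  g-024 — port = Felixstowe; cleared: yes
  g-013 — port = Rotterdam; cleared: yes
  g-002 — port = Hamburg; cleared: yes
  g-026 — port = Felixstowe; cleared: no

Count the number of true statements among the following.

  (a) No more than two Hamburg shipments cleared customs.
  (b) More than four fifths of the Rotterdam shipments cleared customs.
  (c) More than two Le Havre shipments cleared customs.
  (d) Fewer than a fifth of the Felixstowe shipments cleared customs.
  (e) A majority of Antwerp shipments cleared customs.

4

(a) Hamburg: |A| = 9, |A ∩ B| = 2; needs |A ∩ B| ≤ 2 — true.
(b) Rotterdam: |A| = 7, |A ∩ B| = 6; needs |A ∩ B| / |A| > 4/5 — true.
(c) Le Havre: |A| = 6, |A ∩ B| = 2; needs |A ∩ B| > 2 — false.
(d) Felixstowe: |A| = 7, |A ∩ B| = 1; needs |A ∩ B| / |A| < 1/5 — true.
(e) Antwerp: |A| = 7, |A ∩ B| = 4; needs |A ∩ B| > |A ∖ B| — true.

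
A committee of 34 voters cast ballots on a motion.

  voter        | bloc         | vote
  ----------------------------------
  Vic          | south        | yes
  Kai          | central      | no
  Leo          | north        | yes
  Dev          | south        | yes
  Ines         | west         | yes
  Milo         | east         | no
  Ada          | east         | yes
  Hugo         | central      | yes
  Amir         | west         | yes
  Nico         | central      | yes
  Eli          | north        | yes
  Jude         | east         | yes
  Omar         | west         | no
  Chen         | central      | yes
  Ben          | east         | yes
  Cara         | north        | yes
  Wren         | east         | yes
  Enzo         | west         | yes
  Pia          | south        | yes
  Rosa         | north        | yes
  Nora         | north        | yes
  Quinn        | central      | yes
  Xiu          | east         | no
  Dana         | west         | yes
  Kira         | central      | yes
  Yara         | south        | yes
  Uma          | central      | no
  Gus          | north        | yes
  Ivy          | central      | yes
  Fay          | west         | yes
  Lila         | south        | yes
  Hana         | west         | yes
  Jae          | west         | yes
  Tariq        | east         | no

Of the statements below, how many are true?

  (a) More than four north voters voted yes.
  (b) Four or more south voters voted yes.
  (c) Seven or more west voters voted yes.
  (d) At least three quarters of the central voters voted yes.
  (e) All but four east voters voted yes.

(a) north: |A| = 6, |A ∩ B| = 6; needs |A ∩ B| > 4 — true.
(b) south: |A| = 5, |A ∩ B| = 5; needs |A ∩ B| ≥ 4 — true.
(c) west: |A| = 8, |A ∩ B| = 7; needs |A ∩ B| ≥ 7 — true.
(d) central: |A| = 8, |A ∩ B| = 6; needs |A ∩ B| / |A| ≥ 3/4 — true.
(e) east: |A| = 7, |A ∩ B| = 4; needs |A ∖ B| = 4 — false.

4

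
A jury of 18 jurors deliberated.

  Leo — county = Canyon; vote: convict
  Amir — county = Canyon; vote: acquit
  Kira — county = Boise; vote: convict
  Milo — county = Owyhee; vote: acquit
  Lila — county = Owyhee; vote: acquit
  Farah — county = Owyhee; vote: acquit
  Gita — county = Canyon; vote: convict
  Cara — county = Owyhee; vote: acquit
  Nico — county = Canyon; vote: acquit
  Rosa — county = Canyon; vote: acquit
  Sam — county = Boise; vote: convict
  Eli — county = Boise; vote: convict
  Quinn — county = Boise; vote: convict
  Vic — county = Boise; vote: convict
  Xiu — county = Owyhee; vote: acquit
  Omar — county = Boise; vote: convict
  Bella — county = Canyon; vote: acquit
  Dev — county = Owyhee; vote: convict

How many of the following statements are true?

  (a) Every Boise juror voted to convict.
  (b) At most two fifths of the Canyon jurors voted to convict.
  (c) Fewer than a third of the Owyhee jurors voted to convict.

3

(a) Boise: |A| = 6, |A ∩ B| = 6; needs A ⊆ B, i.e. every element of A is in B (|A ∖ B| = 0) — true.
(b) Canyon: |A| = 6, |A ∩ B| = 2; needs |A ∩ B| / |A| ≤ 2/5 — true.
(c) Owyhee: |A| = 6, |A ∩ B| = 1; needs |A ∩ B| / |A| < 1/3 — true.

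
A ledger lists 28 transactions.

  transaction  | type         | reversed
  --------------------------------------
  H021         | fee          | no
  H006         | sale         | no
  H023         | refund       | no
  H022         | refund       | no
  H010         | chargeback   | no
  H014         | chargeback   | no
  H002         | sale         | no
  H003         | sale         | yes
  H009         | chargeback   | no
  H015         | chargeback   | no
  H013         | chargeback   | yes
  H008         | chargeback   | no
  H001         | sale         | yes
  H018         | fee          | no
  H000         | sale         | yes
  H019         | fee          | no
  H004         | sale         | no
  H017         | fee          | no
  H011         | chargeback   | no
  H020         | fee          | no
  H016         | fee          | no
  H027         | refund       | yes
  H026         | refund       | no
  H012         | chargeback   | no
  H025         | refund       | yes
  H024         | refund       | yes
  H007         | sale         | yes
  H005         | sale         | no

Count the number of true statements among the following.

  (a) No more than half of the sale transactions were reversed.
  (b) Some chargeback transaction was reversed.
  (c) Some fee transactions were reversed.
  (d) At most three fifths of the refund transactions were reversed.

(a) sale: |A| = 8, |A ∩ B| = 4; needs |A ∩ B| ≤ |A ∖ B| — true.
(b) chargeback: |A| = 8, |A ∩ B| = 1; needs A ∩ B ≠ ∅ (|A ∩ B| ≥ 1) — true.
(c) fee: |A| = 6, |A ∩ B| = 0; needs A ∩ B ≠ ∅ (|A ∩ B| ≥ 1) — false.
(d) refund: |A| = 6, |A ∩ B| = 3; needs |A ∩ B| / |A| ≤ 3/5 — true.

3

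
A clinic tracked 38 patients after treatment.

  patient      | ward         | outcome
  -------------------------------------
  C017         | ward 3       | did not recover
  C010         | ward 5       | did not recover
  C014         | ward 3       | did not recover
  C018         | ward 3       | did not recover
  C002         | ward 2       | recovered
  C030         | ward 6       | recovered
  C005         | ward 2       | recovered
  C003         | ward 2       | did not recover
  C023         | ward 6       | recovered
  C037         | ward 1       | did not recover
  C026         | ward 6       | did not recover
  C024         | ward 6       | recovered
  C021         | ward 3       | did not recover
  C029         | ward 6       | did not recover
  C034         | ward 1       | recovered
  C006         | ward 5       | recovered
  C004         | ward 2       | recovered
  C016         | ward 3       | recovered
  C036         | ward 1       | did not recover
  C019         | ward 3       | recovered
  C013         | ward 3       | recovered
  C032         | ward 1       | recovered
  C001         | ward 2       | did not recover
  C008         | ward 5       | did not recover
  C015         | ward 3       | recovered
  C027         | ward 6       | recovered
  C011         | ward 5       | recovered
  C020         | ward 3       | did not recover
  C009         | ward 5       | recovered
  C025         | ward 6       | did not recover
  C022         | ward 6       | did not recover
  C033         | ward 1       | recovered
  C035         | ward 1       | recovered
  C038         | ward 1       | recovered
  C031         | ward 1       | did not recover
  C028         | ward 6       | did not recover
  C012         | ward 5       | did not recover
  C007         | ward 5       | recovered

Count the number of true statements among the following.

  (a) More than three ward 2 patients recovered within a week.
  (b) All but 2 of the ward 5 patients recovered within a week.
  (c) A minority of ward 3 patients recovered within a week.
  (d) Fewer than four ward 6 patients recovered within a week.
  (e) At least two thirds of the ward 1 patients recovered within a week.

(a) ward 2: |A| = 5, |A ∩ B| = 3; needs |A ∩ B| > 3 — false.
(b) ward 5: |A| = 7, |A ∩ B| = 4; needs |A ∖ B| = 2 — false.
(c) ward 3: |A| = 9, |A ∩ B| = 4; needs |A ∩ B| < |A ∖ B| — true.
(d) ward 6: |A| = 9, |A ∩ B| = 4; needs |A ∩ B| < 4 — false.
(e) ward 1: |A| = 8, |A ∩ B| = 5; needs |A ∩ B| / |A| ≥ 2/3 — false.

1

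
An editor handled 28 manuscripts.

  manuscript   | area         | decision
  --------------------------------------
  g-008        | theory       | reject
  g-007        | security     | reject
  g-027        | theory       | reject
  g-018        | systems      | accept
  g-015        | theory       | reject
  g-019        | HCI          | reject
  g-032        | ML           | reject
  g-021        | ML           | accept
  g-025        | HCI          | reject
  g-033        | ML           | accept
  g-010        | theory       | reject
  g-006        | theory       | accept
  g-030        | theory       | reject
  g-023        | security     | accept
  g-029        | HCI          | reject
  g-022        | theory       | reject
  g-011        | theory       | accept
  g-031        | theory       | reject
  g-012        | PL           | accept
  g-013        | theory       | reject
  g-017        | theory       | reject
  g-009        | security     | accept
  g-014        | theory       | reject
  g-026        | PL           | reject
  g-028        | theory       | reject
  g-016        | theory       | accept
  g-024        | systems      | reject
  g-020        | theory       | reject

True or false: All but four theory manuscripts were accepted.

False

Truth condition: |A ∖ B| = 4.
|A| = 15, |A ∩ B| = 3, |A ∖ B| = 12.
|A ∖ B| = 12, so the statement is false.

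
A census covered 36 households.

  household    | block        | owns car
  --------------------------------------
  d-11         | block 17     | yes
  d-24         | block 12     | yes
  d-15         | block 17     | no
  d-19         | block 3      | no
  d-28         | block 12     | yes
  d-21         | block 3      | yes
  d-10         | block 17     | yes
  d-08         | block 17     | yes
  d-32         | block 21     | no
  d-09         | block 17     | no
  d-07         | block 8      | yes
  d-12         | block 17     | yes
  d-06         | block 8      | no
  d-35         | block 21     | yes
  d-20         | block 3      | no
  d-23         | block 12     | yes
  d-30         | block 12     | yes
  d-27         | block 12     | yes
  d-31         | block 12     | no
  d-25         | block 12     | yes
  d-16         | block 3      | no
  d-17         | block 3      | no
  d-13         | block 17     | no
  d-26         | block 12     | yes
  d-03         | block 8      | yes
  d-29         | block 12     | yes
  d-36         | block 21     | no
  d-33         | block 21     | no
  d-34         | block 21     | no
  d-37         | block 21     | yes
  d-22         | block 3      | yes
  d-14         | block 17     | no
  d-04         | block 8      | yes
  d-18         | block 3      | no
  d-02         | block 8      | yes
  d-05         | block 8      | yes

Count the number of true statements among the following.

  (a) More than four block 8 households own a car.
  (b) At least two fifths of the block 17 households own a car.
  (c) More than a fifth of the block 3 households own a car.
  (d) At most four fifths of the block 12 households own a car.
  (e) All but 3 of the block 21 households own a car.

(a) block 8: |A| = 6, |A ∩ B| = 5; needs |A ∩ B| > 4 — true.
(b) block 17: |A| = 8, |A ∩ B| = 4; needs |A ∩ B| / |A| ≥ 2/5 — true.
(c) block 3: |A| = 7, |A ∩ B| = 2; needs |A ∩ B| / |A| > 1/5 — true.
(d) block 12: |A| = 9, |A ∩ B| = 8; needs |A ∩ B| / |A| ≤ 4/5 — false.
(e) block 21: |A| = 6, |A ∩ B| = 2; needs |A ∖ B| = 3 — false.

3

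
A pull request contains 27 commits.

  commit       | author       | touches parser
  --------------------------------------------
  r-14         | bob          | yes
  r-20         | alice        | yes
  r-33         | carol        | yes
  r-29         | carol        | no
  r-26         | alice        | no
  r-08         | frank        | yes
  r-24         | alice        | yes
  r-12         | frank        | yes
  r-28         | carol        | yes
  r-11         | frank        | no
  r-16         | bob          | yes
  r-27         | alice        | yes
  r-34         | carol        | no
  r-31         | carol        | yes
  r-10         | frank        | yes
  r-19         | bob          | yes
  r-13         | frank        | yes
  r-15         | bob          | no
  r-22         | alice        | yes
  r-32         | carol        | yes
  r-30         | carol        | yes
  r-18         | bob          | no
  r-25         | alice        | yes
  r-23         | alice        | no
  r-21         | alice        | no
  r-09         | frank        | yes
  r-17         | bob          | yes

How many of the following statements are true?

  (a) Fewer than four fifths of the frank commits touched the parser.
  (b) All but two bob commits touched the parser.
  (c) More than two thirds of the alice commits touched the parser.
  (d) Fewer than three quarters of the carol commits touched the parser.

(a) frank: |A| = 6, |A ∩ B| = 5; needs |A ∩ B| / |A| < 4/5 — false.
(b) bob: |A| = 6, |A ∩ B| = 4; needs |A ∖ B| = 2 — true.
(c) alice: |A| = 8, |A ∩ B| = 5; needs |A ∩ B| / |A| > 2/3 — false.
(d) carol: |A| = 7, |A ∩ B| = 5; needs |A ∩ B| / |A| < 3/4 — true.

2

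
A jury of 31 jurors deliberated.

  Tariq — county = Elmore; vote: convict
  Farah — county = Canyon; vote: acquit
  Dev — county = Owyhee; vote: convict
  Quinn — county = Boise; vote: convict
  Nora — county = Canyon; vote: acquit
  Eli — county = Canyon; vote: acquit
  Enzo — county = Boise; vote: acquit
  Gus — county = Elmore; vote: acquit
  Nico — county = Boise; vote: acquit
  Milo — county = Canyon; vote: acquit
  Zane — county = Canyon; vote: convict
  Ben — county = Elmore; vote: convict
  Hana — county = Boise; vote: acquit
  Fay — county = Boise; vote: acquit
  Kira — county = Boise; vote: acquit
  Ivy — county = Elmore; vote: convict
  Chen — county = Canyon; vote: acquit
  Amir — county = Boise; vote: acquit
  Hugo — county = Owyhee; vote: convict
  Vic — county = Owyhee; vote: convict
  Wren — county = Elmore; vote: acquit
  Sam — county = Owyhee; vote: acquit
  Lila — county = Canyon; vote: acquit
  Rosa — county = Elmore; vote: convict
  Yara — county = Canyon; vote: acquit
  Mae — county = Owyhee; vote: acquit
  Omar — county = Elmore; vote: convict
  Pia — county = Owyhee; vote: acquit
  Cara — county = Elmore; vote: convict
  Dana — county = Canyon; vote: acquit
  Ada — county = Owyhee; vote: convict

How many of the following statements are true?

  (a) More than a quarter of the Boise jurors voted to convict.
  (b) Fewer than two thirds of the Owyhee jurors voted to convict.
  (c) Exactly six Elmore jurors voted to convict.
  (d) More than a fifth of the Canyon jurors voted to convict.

(a) Boise: |A| = 7, |A ∩ B| = 1; needs |A ∩ B| / |A| > 1/4 — false.
(b) Owyhee: |A| = 7, |A ∩ B| = 4; needs |A ∩ B| / |A| < 2/3 — true.
(c) Elmore: |A| = 8, |A ∩ B| = 6; needs |A ∩ B| = 6 — true.
(d) Canyon: |A| = 9, |A ∩ B| = 1; needs |A ∩ B| / |A| > 1/5 — false.

2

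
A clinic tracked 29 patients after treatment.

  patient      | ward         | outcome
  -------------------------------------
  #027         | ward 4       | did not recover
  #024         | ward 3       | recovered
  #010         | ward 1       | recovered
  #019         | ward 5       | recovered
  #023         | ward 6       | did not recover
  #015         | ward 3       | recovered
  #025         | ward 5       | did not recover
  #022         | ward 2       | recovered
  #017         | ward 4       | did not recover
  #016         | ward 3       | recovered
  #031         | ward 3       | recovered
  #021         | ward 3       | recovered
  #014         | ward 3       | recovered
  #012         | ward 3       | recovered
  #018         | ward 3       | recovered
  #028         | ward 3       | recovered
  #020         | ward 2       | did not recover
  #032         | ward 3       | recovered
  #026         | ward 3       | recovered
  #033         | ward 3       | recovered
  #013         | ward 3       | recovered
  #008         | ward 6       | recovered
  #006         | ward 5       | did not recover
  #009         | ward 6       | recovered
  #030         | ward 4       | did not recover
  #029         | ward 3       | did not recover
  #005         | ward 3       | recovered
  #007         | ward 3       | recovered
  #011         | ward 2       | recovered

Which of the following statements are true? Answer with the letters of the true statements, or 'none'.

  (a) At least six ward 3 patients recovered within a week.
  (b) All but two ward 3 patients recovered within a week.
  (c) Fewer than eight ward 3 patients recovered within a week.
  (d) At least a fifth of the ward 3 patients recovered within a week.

(a), (d)

|A| = 16, |A ∩ B| = 15, |A ∖ B| = 1.
(a) |A ∩ B| ≥ 6: holds.
(b) |A ∖ B| = 2: fails.
(c) |A ∩ B| < 8: fails.
(d) |A ∩ B| / |A| ≥ 1/5: holds.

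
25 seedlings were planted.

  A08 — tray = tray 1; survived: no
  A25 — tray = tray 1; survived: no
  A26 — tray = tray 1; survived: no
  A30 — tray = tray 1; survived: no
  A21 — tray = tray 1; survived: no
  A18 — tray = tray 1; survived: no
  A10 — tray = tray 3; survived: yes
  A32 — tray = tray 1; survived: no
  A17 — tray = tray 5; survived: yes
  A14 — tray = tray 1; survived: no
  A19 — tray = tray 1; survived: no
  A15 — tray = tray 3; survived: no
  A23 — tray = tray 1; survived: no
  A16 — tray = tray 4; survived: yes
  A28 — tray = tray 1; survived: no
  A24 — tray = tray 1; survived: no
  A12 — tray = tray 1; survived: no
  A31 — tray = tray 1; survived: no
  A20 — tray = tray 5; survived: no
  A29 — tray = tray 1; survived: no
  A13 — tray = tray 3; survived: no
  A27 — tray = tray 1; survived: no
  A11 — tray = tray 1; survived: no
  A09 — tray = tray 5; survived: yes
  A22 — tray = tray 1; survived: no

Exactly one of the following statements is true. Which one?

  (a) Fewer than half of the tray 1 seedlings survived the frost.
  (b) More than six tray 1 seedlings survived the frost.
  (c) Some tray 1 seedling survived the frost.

(a)

|A| = 18, |A ∩ B| = 0, |A ∖ B| = 18.
(a) requires |A ∩ B| < |A ∖ B|: true.
(b) requires |A ∩ B| > 6: false.
(c) requires A ∩ B ≠ ∅ (|A ∩ B| ≥ 1): false.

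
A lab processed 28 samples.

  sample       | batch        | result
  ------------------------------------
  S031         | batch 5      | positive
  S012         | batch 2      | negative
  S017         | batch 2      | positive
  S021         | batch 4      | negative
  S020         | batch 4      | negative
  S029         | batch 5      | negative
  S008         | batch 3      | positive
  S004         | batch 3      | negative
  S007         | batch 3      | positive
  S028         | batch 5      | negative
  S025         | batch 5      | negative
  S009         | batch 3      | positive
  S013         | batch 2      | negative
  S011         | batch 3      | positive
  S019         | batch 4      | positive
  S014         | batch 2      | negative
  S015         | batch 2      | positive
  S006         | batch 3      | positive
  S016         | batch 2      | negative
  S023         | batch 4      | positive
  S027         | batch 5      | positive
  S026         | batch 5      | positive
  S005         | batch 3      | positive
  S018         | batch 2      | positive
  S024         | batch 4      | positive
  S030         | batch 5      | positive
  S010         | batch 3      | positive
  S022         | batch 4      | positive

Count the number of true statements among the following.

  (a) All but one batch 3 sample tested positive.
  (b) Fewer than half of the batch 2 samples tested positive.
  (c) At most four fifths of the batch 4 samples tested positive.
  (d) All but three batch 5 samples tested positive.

(a) batch 3: |A| = 8, |A ∩ B| = 7; needs |A ∖ B| = 1 — true.
(b) batch 2: |A| = 7, |A ∩ B| = 3; needs |A ∩ B| < |A ∖ B| — true.
(c) batch 4: |A| = 6, |A ∩ B| = 4; needs |A ∩ B| / |A| ≤ 4/5 — true.
(d) batch 5: |A| = 7, |A ∩ B| = 4; needs |A ∖ B| = 3 — true.

4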